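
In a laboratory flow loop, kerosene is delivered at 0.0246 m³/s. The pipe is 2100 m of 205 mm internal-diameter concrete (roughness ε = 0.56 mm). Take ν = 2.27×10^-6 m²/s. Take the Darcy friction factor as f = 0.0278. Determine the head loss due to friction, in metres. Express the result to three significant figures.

h_f ≈ 8.06 m

V = 4Q/(πD²) = 4·0.0246/(π·0.205²) = 0.7453 m/s
h_f = f(L/D)V²/(2g) = 0.02780·(2100/0.205)·0.7453²/(2·9.81) = 8.063 m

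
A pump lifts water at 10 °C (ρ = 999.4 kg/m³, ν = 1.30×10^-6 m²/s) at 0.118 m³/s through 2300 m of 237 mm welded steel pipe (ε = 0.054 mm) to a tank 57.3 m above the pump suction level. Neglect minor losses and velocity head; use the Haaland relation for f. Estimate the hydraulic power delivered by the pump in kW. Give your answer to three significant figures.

V = 4Q/(πD²) = 2.675 m/s; Re = 4.88×10^5; ε/D = 2.28×10^-4; f = 0.01557
h_f = f(L/D)V²/2g = 55.12 m
Total head H = z + h_f = 57.3 + 55.12 = 112.4 m
P_hyd = ρgQH = 999.4·9.81·0.118·112.4 = 130.1 kW

P_hyd ≈ 130 kW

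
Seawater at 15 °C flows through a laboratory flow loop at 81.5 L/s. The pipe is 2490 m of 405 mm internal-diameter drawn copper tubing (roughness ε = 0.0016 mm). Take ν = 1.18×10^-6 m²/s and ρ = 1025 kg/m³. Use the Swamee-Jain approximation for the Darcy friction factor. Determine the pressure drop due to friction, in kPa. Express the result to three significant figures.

V = 4Q/(πD²) = 4·0.0815/(π·0.405²) = 0.6326 m/s
Re = VD/ν = 0.6326·0.405/1.18×10^-6 = 2.17×10^5 → turbulent
ε/D = 0.0016/405 = 3.95×10^-6
Swamee-Jain: f = 0.01532
h_f = f(L/D)V²/(2g) = 0.01532·(2490/0.405)·0.6326²/(2·9.81) = 1.922 m
Δp = ρg·h_f = 1025·9.81·1.922 = 19.33 kPa

Δp ≈ 19.3 kPa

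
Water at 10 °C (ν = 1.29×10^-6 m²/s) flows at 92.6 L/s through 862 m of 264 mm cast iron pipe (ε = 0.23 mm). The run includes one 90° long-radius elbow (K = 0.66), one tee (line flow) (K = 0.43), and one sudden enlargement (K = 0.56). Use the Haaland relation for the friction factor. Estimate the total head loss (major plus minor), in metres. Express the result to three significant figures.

H_L ≈ 9.69 m

V = 4Q/(πD²) = 1.692 m/s; V²/2g = 0.1459 m
Re = 3.46×10^5, ε/D = 8.71×10^-4 → f = 0.01985 (Haaland)
Major: h_f = f(L/D)·V²/2g = 0.01985·3265·0.1459 = 9.451 m
Minor: ΣK = 1.65; h_m = ΣK·V²/2g = 0.2407 m
Total H_L = 9.451 + 0.2407 = 9.692 m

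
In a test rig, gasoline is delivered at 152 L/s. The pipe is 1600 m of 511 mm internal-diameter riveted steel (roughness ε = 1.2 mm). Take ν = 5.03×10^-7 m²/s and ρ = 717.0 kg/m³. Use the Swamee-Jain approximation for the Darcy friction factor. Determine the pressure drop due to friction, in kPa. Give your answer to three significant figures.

V = 4Q/(πD²) = 4·0.152/(π·0.511²) = 0.7412 m/s
Re = VD/ν = 0.7412·0.511/5.03×10^-7 = 7.53×10^5 → turbulent
ε/D = 1.2/511 = 0.00235
Swamee-Jain: f = 0.02476
h_f = f(L/D)V²/(2g) = 0.02476·(1600/0.511)·0.7412²/(2·9.81) = 2.170 m
Δp = ρg·h_f = 717.0·9.81·2.170 = 15.27 kPa

Δp ≈ 15.3 kPa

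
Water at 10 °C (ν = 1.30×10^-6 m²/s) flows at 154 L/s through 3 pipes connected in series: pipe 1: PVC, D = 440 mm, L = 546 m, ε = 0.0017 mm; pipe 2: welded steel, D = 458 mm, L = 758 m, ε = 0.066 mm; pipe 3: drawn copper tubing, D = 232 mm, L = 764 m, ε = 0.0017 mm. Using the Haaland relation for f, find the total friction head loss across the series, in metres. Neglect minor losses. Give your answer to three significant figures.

H ≈ 30.0 m

Pipe 1: V = 1.013 m/s, Re = 3.43×10^5, ε/D = 3.86×10^-6, f = 0.01402, h_1 = f(L/D)V²/2g = 0.9098 m
Pipe 2: V = 0.9348 m/s, Re = 3.29×10^5, ε/D = 1.44×10^-4, f = 0.01543, h_2 = f(L/D)V²/2g = 1.137 m
Pipe 3: V = 3.643 m/s, Re = 6.50×10^5, ε/D = 7.33×10^-6, f = 0.01257, h_3 = f(L/D)V²/2g = 28.00 m
Series → Q common, losses add: H = Σh = 30.04 m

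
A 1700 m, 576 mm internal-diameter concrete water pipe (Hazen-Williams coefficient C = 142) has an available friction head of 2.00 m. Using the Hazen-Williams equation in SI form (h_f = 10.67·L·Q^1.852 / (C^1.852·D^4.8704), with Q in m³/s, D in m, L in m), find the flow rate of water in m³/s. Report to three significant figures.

Rearranging: Q = [h_f·C^1.852·D^4.8704 / (10.67·L)]^(1/1.852)
Q = [2.00·142^1.852·0.576^4.8704 / (10.67·1700)]^0.540 = 0.2428 m³/s

Q ≈ 0.243 m³/s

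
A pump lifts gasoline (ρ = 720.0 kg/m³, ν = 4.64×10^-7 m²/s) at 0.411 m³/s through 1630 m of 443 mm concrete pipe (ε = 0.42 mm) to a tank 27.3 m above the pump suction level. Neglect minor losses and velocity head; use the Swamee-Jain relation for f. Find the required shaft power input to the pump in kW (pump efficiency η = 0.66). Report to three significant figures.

P_shaft ≈ 235 kW

V = 4Q/(πD²) = 2.667 m/s; Re = 2.55×10^6; ε/D = 9.48×10^-4; f = 0.01956
h_f = f(L/D)V²/2g = 26.08 m
Total head H = z + h_f = 27.3 + 26.08 = 53.38 m
P_hyd = ρgQH = 720.0·9.81·0.411·53.38 = 155.0 kW
P_shaft = P_hyd/η = 155.0/0.66 = 234.8 kW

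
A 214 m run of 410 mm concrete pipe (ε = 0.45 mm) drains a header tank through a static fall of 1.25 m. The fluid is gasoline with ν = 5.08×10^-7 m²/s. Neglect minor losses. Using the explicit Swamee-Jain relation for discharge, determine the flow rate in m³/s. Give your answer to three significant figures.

Q ≈ 0.201 m³/s

Swamee-Jain (Type II): Q = -0.965·√(gD⁵h_f/L)·ln[ε/(3.7D) + √(3.17ν²L/(gD³h_f))]
√(gD⁵h_f/L) = √(9.81·0.410⁵·1.25/214) = 0.02577
ε/(3.7D) = 2.97×10^-4; √(3.17ν²L/(gD³h_f)) = 1.44×10^-5
Q = -0.965·0.02577·ln(3.110×10^-4) = 0.2008 m³/s
Check: V = 1.52 m/s, Re = 1.23×10^6, f = 0.02040, h_f = 1.26 m ≈ 1.25 m ✓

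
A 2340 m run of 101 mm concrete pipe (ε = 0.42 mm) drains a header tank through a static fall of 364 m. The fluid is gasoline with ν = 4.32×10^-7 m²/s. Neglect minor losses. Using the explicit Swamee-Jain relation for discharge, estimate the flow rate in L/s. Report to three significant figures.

Q ≈ 26.2 L/s

Swamee-Jain (Type II): Q = -0.965·√(gD⁵h_f/L)·ln[ε/(3.7D) + √(3.17ν²L/(gD³h_f))]
√(gD⁵h_f/L) = √(9.81·0.101⁵·364/2340) = 0.004005
ε/(3.7D) = 0.00112; √(3.17ν²L/(gD³h_f)) = 1.94×10^-5
Q = -0.965·0.004005·ln(0.001143) = 0.02618 m³/s
Check: V = 3.27 m/s, Re = 7.64×10^5, f = 0.02896, h_f = 365 m ≈ 364 m ✓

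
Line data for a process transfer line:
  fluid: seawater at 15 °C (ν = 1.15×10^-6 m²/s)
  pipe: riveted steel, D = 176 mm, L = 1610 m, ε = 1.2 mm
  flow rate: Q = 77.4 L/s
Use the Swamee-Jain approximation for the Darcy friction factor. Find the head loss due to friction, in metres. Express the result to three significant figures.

V = 4Q/(πD²) = 4·0.0774/(π·0.176²) = 3.181 m/s
Re = VD/ν = 3.181·0.176/1.15×10^-6 = 4.87×10^5 → turbulent
ε/D = 1.2/176 = 0.00682
Swamee-Jain: f = 0.03368
h_f = f(L/D)V²/(2g) = 0.03368·(1610/0.176)·3.181²/(2·9.81) = 159.0 m

h_f ≈ 159 m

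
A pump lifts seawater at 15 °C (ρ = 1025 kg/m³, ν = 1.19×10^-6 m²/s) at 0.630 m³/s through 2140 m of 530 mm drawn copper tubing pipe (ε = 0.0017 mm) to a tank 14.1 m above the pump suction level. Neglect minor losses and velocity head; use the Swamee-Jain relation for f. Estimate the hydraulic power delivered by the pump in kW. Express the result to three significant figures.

P_hyd ≈ 209 kW

V = 4Q/(πD²) = 2.856 m/s; Re = 1.27×10^6; ε/D = 3.21×10^-6; f = 0.01125
h_f = f(L/D)V²/2g = 18.87 m
Total head H = z + h_f = 14.1 + 18.87 = 32.97 m
P_hyd = ρgQH = 1025·9.81·0.630·32.97 = 208.9 kW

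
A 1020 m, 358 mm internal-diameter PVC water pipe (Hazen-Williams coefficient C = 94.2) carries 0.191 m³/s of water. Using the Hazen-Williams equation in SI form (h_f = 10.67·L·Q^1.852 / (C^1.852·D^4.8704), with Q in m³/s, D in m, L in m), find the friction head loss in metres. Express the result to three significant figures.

h_f ≈ 16.7 m

h_f = 10.67·1020·0.191^1.852 / (94.2^1.852·0.358^4.8704) = 16.67 m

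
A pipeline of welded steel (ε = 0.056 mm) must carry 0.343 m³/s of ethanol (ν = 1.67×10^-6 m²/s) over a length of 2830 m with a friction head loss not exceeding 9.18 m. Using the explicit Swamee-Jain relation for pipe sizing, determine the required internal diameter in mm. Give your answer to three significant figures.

D ≈ 541 mm

Swamee-Jain (Type III): D = 0.66·[ε^1.25·(LQ²/(gh_f))^4.75 + ν·Q^9.4·(L/(gh_f))^5.2]^0.04
LQ²/(gh_f) = 3.697; L/(gh_f) = 31.42
Term 1 = ε^1.25·(…)^4.75 = 0.00241; Term 2 = ν·Q^9.4·(…)^5.2 = 0.00437
D = 0.66·(0.00241 + 0.00437)^0.04 = 0.5405 m = 541 mm
Check: V = 1.49 m/s, Re = 4.84×10^5, f = 0.01456, h_f = 8.69 m ≈ 9.18 m ✓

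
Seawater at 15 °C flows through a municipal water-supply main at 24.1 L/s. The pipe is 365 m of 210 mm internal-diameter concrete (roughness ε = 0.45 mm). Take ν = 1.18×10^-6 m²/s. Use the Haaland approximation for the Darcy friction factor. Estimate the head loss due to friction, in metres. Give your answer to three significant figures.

V = 4Q/(πD²) = 4·0.0241/(π·0.210²) = 0.6958 m/s
Re = VD/ν = 0.6958·0.210/1.18×10^-6 = 1.24×10^5 → turbulent
ε/D = 0.45/210 = 0.00214
Haaland: f = 0.02509
h_f = f(L/D)V²/(2g) = 0.02509·(365/0.210)·0.6958²/(2·9.81) = 1.076 m

h_f ≈ 1.08 m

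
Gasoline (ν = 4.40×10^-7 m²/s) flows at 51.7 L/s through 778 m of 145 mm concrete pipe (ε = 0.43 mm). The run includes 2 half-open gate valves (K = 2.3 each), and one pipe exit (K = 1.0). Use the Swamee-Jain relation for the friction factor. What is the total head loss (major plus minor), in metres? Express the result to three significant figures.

V = 4Q/(πD²) = 3.131 m/s; V²/2g = 0.4996 m
Re = 1.03×10^6, ε/D = 0.00297 → f = 0.02628 (Swamee-Jain)
Major: h_f = f(L/D)·V²/2g = 0.02628·5366·0.4996 = 70.45 m
Minor: ΣK = 5.60; h_m = ΣK·V²/2g = 2.798 m
Total H_L = 70.45 + 2.798 = 73.25 m

H_L ≈ 73.2 m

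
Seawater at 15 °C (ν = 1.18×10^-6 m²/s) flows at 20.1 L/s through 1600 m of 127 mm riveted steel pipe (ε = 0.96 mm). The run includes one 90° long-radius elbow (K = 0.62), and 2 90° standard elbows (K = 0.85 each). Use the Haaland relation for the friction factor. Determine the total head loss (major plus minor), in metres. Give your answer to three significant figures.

H_L ≈ 56.9 m

V = 4Q/(πD²) = 1.587 m/s; V²/2g = 0.1283 m
Re = 1.71×10^5, ε/D = 0.00756 → f = 0.03501 (Haaland)
Major: h_f = f(L/D)·V²/2g = 0.03501·12598·0.1283 = 56.61 m
Minor: ΣK = 2.32; h_m = ΣK·V²/2g = 0.2977 m
Total H_L = 56.61 + 0.2977 = 56.90 m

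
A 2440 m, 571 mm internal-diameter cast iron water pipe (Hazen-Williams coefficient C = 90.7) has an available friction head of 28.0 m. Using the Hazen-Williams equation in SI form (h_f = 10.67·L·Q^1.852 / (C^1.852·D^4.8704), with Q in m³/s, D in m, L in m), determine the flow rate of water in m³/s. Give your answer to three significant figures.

Rearranging: Q = [h_f·C^1.852·D^4.8704 / (10.67·L)]^(1/1.852)
Q = [28.0·90.7^1.852·0.571^4.8704 / (10.67·2440)]^0.540 = 0.5186 m³/s

Q ≈ 0.519 m³/s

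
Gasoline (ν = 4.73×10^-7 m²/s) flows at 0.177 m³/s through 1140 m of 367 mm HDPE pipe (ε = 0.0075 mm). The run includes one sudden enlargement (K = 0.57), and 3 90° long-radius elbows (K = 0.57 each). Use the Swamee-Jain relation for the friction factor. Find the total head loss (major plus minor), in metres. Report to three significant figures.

H_L ≈ 5.50 m

V = 4Q/(πD²) = 1.673 m/s; V²/2g = 0.1427 m
Re = 1.30×10^6, ε/D = 2.04×10^-5 → f = 0.01168 (Swamee-Jain)
Major: h_f = f(L/D)·V²/2g = 0.01168·3106·0.1427 = 5.175 m
Minor: ΣK = 2.28; h_m = ΣK·V²/2g = 0.3253 m
Total H_L = 5.175 + 0.3253 = 5.501 m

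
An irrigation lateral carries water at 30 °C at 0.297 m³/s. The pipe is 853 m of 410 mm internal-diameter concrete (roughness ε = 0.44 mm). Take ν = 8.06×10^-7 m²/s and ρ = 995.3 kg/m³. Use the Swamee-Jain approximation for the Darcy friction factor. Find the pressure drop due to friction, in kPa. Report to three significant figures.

V = 4Q/(πD²) = 4·0.297/(π·0.410²) = 2.250 m/s
Re = VD/ν = 2.250·0.410/8.06×10^-7 = 1.14×10^6 → turbulent
ε/D = 0.44/410 = 0.00107
Swamee-Jain: f = 0.02031
h_f = f(L/D)V²/(2g) = 0.02031·(853/0.410)·2.250²/(2·9.81) = 10.90 m
Δp = ρg·h_f = 995.3·9.81·10.90 = 106.4 kPa

Δp ≈ 106 kPa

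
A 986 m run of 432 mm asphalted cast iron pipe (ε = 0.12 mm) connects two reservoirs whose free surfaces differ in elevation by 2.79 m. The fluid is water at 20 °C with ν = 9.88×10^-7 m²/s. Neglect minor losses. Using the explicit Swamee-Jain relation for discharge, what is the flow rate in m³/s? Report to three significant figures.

Swamee-Jain (Type II): Q = -0.965·√(gD⁵h_f/L)·ln[ε/(3.7D) + √(3.17ν²L/(gD³h_f))]
√(gD⁵h_f/L) = √(9.81·0.432⁵·2.79/986) = 0.02044
ε/(3.7D) = 7.51×10^-5; √(3.17ν²L/(gD³h_f)) = 3.72×10^-5
Q = -0.965·0.02044·ln(1.123×10^-4) = 0.1794 m³/s
Check: V = 1.22 m/s, Re = 5.35×10^5, f = 0.01612, h_f = 2.81 m ≈ 2.79 m ✓

Q ≈ 0.179 m³/s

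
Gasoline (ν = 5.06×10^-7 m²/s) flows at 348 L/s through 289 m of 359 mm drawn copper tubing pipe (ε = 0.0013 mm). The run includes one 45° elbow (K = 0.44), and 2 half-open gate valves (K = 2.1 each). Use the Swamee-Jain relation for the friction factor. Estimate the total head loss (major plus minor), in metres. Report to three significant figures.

V = 4Q/(πD²) = 3.438 m/s; V²/2g = 0.6024 m
Re = 2.44×10^6, ε/D = 3.62×10^-6 → f = 0.01020 (Swamee-Jain)
Major: h_f = f(L/D)·V²/2g = 0.01020·805.0·0.6024 = 4.948 m
Minor: ΣK = 4.64; h_m = ΣK·V²/2g = 2.795 m
Total H_L = 4.948 + 2.795 = 7.743 m

H_L ≈ 7.74 m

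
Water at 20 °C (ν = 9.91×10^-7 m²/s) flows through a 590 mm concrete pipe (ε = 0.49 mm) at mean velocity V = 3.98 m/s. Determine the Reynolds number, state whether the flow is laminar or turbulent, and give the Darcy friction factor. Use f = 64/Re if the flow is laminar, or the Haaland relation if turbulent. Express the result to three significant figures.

Re ≈ 2.37×10^6; turbulent; f ≈ 0.0189

Re = VD/ν = 3.980·0.590/9.91×10^-7 = 2.37×10^6
Re > 4000 → turbulent; ε/D = 8.31×10^-4
Haaland: f = 0.01895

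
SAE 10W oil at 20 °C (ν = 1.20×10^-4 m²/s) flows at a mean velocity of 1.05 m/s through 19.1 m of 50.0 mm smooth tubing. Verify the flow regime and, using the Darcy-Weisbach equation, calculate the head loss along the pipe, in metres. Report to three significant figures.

h_f ≈ 3.14 m

Re = VD/ν = 1.05·0.05000/1.20×10^-4 = 438 → laminar (Re < 2300)
f = 64/Re = 0.1463
h_f = f(L/D)V²/(2g) = 0.1463·(19.1/0.05000)·1.05²/(2·9.81) = 3.140 m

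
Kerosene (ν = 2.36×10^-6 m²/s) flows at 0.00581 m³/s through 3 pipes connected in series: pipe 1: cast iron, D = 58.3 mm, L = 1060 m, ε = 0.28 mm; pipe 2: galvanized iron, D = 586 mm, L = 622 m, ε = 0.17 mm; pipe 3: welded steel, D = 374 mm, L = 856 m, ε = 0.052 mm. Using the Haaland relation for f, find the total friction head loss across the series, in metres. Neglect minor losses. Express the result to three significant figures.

Pipe 1: V = 2.176 m/s, Re = 5.38×10^4, ε/D = 0.00480, f = 0.03164, h_1 = f(L/D)V²/2g = 138.9 m
Pipe 2: V = 0.02154 m/s, Re = 5350, ε/D = 2.90×10^-4, f = 0.03721, h_2 = f(L/D)V²/2g = 9.341×10^-4 m
Pipe 3: V = 0.05289 m/s, Re = 8380, ε/D = 1.39×10^-4, f = 0.03258, h_3 = f(L/D)V²/2g = 0.01063 m
Series → Q common, losses add: H = Σh = 138.9 m

H ≈ 139 m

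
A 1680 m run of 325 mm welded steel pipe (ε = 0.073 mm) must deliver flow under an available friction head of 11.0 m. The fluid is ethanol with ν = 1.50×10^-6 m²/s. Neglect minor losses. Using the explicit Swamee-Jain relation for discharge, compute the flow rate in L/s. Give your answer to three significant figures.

Q ≈ 133 L/s

Swamee-Jain (Type II): Q = -0.965·√(gD⁵h_f/L)·ln[ε/(3.7D) + √(3.17ν²L/(gD³h_f))]
√(gD⁵h_f/L) = √(9.81·0.325⁵·11.0/1680) = 0.01526
ε/(3.7D) = 6.07×10^-5; √(3.17ν²L/(gD³h_f)) = 5.69×10^-5
Q = -0.965·0.01526·ln(1.176×10^-4) = 0.1333 m³/s
Check: V = 1.61 m/s, Re = 3.48×10^5, f = 0.01626, h_f = 11.1 m ≈ 11.0 m ✓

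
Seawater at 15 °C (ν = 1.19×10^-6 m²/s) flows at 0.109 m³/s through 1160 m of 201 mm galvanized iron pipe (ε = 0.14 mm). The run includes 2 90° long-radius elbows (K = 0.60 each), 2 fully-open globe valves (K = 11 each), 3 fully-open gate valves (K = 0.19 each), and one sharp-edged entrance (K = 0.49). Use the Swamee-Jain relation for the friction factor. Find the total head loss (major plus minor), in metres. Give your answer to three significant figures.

V = 4Q/(πD²) = 3.435 m/s; V²/2g = 0.6014 m
Re = 5.80×10^5, ε/D = 6.97×10^-4 → f = 0.01880 (Swamee-Jain)
Major: h_f = f(L/D)·V²/2g = 0.01880·5771·0.6014 = 65.25 m
Minor: ΣK = 24.3; h_m = ΣK·V²/2g = 14.59 m
Total H_L = 65.25 + 14.59 = 79.84 m

H_L ≈ 79.8 m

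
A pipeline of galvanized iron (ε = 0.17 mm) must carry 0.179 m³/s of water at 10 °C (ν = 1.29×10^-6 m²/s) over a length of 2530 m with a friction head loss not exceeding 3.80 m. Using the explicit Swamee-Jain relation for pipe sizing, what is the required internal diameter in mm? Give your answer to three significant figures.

Swamee-Jain (Type III): D = 0.66·[ε^1.25·(LQ²/(gh_f))^4.75 + ν·Q^9.4·(L/(gh_f))^5.2]^0.04
LQ²/(gh_f) = 2.175; L/(gh_f) = 67.87
Term 1 = ε^1.25·(…)^4.75 = 7.77×10^-4; Term 2 = ν·Q^9.4·(…)^5.2 = 4.09×10^-4
D = 0.66·(7.77×10^-4 + 4.09×10^-4)^0.04 = 0.5041 m = 504 mm
Check: V = 0.897 m/s, Re = 3.50×10^5, f = 0.01709, h_f = 3.52 m ≈ 3.80 m ✓

D ≈ 504 mm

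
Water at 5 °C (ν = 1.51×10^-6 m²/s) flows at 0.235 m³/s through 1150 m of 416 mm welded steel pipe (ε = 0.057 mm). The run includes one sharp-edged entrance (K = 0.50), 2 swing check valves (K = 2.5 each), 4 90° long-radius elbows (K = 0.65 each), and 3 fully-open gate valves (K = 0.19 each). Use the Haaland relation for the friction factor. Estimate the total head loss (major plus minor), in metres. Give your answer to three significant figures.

H_L ≈ 7.53 m

V = 4Q/(πD²) = 1.729 m/s; V²/2g = 0.1524 m
Re = 4.76×10^5, ε/D = 1.37×10^-4 → f = 0.01474 (Haaland)
Major: h_f = f(L/D)·V²/2g = 0.01474·2764·0.1524 = 6.208 m
Minor: ΣK = 8.67; h_m = ΣK·V²/2g = 1.321 m
Total H_L = 6.208 + 1.321 = 7.529 m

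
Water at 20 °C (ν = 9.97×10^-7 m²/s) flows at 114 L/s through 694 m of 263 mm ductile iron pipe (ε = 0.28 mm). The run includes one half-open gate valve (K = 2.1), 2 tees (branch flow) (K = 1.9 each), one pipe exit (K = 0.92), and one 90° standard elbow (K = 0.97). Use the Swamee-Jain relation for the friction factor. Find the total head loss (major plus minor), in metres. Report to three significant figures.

V = 4Q/(πD²) = 2.098 m/s; V²/2g = 0.2244 m
Re = 5.54×10^5, ε/D = 0.00106 → f = 0.02057 (Swamee-Jain)
Major: h_f = f(L/D)·V²/2g = 0.02057·2639·0.2244 = 12.18 m
Minor: ΣK = 7.79; h_m = ΣK·V²/2g = 1.748 m
Total H_L = 12.18 + 1.748 = 13.93 m

H_L ≈ 13.9 m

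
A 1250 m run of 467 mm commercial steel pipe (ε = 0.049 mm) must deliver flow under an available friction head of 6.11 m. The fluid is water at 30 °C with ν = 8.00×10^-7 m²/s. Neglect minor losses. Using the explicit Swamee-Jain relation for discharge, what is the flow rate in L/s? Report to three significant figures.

Q ≈ 313 L/s

Swamee-Jain (Type II): Q = -0.965·√(gD⁵h_f/L)·ln[ε/(3.7D) + √(3.17ν²L/(gD³h_f))]
√(gD⁵h_f/L) = √(9.81·0.467⁵·6.11/1250) = 0.03264
ε/(3.7D) = 2.84×10^-5; √(3.17ν²L/(gD³h_f)) = 2.04×10^-5
Q = -0.965·0.03264·ln(4.874×10^-5) = 0.3127 m³/s
Check: V = 1.83 m/s, Re = 1.07×10^6, f = 0.01351, h_f = 6.14 m ≈ 6.11 m ✓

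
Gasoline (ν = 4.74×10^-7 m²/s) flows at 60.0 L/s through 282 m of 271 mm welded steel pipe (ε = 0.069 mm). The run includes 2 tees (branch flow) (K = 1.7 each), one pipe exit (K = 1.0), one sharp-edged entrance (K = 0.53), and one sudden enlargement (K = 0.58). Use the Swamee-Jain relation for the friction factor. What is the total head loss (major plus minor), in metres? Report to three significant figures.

V = 4Q/(πD²) = 1.040 m/s; V²/2g = 0.05515 m
Re = 5.95×10^5, ε/D = 2.55×10^-4 → f = 0.01580 (Swamee-Jain)
Major: h_f = f(L/D)·V²/2g = 0.01580·1041·0.05515 = 0.9068 m
Minor: ΣK = 5.51; h_m = ΣK·V²/2g = 0.3039 m
Total H_L = 0.9068 + 0.3039 = 1.211 m

H_L ≈ 1.21 m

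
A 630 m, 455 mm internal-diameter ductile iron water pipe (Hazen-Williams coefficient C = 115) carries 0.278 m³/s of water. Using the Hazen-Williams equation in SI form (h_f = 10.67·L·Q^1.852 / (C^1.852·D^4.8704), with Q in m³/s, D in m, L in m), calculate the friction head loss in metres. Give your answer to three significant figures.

h_f ≈ 4.44 m

h_f = 10.67·630·0.278^1.852 / (115^1.852·0.455^4.8704) = 4.437 m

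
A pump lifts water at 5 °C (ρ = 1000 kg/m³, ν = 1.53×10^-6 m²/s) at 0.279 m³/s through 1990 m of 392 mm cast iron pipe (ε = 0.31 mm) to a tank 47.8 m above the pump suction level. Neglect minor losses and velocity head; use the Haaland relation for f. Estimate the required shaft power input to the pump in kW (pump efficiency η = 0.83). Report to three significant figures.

P_shaft ≈ 245 kW

V = 4Q/(πD²) = 2.312 m/s; Re = 5.92×10^5; ε/D = 7.91×10^-4; f = 0.01912
h_f = f(L/D)V²/2g = 26.44 m
Total head H = z + h_f = 47.8 + 26.44 = 74.24 m
P_hyd = ρgQH = 1000·9.81·0.279·74.24 = 203.2 kW
P_shaft = P_hyd/η = 203.2/0.83 = 244.8 kW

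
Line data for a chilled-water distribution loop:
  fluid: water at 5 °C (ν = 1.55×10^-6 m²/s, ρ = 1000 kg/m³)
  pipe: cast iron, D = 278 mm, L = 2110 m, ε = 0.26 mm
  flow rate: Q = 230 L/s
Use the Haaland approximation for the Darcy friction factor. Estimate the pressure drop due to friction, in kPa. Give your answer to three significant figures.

V = 4Q/(πD²) = 4·0.230/(π·0.278²) = 3.789 m/s
Re = VD/ν = 3.789·0.278/1.55×10^-6 = 6.80×10^5 → turbulent
ε/D = 0.26/278 = 9.35×10^-4
Haaland: f = 0.01977
h_f = f(L/D)V²/(2g) = 0.01977·(2110/0.278)·3.789²/(2·9.81) = 109.8 m
Δp = ρg·h_f = 1000·9.81·109.8 = 1077 kPa

Δp ≈ 1080 kPa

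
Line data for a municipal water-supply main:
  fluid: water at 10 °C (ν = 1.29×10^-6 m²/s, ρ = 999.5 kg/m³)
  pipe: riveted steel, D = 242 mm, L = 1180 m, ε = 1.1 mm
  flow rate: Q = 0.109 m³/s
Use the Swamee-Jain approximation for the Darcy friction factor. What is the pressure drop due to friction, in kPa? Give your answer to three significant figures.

V = 4Q/(πD²) = 4·0.109/(π·0.242²) = 2.370 m/s
Re = VD/ν = 2.370·0.242/1.29×10^-6 = 4.45×10^5 → turbulent
ε/D = 1.1/242 = 0.00455
Swamee-Jain: f = 0.02985
h_f = f(L/D)V²/(2g) = 0.02985·(1180/0.242)·2.370²/(2·9.81) = 41.66 m
Δp = ρg·h_f = 999.5·9.81·41.66 = 408.4 kPa

Δp ≈ 408 kPa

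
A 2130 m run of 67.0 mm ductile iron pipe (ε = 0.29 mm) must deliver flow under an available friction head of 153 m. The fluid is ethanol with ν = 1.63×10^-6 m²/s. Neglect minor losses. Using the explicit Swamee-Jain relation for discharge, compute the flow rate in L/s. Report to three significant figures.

Q ≈ 6.21 L/s

Swamee-Jain (Type II): Q = -0.965·√(gD⁵h_f/L)·ln[ε/(3.7D) + √(3.17ν²L/(gD³h_f))]
√(gD⁵h_f/L) = √(9.81·0.0670⁵·153/2130) = 9.754×10^-4
ε/(3.7D) = 0.00117; √(3.17ν²L/(gD³h_f)) = 1.99×10^-4
Q = -0.965·9.754×10^-4·ln(0.001369) = 0.006206 m³/s
Check: V = 1.76 m/s, Re = 7.24×10^4, f = 0.03078, h_f = 155 m ≈ 153 m ✓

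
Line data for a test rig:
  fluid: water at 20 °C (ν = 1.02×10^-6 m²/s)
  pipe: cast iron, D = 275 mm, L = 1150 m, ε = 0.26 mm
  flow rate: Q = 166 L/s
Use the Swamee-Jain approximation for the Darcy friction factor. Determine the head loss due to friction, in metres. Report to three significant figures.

V = 4Q/(πD²) = 4·0.166/(π·0.275²) = 2.795 m/s
Re = VD/ν = 2.795·0.275/1.02×10^-6 = 7.54×10^5 → turbulent
ε/D = 0.26/275 = 9.45×10^-4
Swamee-Jain: f = 0.01989
h_f = f(L/D)V²/(2g) = 0.01989·(1150/0.275)·2.795²/(2·9.81) = 33.12 m

h_f ≈ 33.1 m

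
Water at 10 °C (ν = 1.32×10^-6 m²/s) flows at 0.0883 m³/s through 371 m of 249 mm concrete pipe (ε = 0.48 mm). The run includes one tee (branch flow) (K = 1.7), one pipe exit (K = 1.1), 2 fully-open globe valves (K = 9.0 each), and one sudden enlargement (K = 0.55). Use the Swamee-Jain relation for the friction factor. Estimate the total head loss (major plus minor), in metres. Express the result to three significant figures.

H_L ≈ 9.54 m

V = 4Q/(πD²) = 1.813 m/s; V²/2g = 0.1676 m
Re = 3.42×10^5, ε/D = 0.00193 → f = 0.02388 (Swamee-Jain)
Major: h_f = f(L/D)·V²/2g = 0.02388·1490·0.1676 = 5.962 m
Minor: ΣK = 21.4; h_m = ΣK·V²/2g = 3.578 m
Total H_L = 5.962 + 3.578 = 9.540 m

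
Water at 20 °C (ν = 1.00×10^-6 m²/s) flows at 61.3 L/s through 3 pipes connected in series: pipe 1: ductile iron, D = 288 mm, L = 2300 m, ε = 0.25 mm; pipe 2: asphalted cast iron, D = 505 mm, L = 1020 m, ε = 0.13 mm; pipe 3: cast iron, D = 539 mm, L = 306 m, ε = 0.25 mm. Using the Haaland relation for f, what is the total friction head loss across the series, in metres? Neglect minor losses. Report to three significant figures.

H ≈ 7.43 m

Pipe 1: V = 0.9410 m/s, Re = 2.71×10^5, ε/D = 8.68×10^-4, f = 0.02004, h_1 = f(L/D)V²/2g = 7.223 m
Pipe 2: V = 0.3060 m/s, Re = 1.55×10^5, ε/D = 2.57×10^-4, f = 0.01782, h_2 = f(L/D)V²/2g = 0.1718 m
Pipe 3: V = 0.2687 m/s, Re = 1.45×10^5, ε/D = 4.64×10^-4, f = 0.01905, h_3 = f(L/D)V²/2g = 0.03978 m
Series → Q common, losses add: H = Σh = 7.435 m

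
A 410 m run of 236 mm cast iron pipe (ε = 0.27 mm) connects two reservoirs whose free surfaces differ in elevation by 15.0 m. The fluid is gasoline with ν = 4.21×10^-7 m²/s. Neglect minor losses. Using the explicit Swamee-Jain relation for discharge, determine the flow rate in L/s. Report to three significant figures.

Q ≈ 126 L/s

Swamee-Jain (Type II): Q = -0.965·√(gD⁵h_f/L)·ln[ε/(3.7D) + √(3.17ν²L/(gD³h_f))]
√(gD⁵h_f/L) = √(9.81·0.236⁵·15.0/410) = 0.01621
ε/(3.7D) = 3.09×10^-4; √(3.17ν²L/(gD³h_f)) = 1.09×10^-5
Q = -0.965·0.01621·ln(3.201×10^-4) = 0.1259 m³/s
Check: V = 2.88 m/s, Re = 1.61×10^6, f = 0.02053, h_f = 15.1 m ≈ 15.0 m ✓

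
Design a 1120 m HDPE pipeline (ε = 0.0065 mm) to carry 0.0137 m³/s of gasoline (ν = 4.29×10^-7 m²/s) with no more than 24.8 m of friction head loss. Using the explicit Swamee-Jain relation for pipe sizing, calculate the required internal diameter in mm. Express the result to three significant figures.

D ≈ 101 mm

Swamee-Jain (Type III): D = 0.66·[ε^1.25·(LQ²/(gh_f))^4.75 + ν·Q^9.4·(L/(gh_f))^5.2]^0.04
LQ²/(gh_f) = 8.640×10^-4; L/(gh_f) = 4.604
Term 1 = ε^1.25·(…)^4.75 = 9.22×10^-22; Term 2 = ν·Q^9.4·(…)^5.2 = 3.68×10^-21
D = 0.66·(9.22×10^-22 + 3.68×10^-21)^0.04 = 0.1014 m = 101 mm
Check: V = 1.70 m/s, Re = 4.01×10^5, f = 0.01445, h_f = 23.4 m ≈ 24.8 m ✓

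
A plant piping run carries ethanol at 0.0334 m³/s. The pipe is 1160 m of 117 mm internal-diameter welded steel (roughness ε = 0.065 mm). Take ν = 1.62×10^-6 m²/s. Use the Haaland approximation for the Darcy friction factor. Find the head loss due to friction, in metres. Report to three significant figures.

V = 4Q/(πD²) = 4·0.0334/(π·0.117²) = 3.107 m/s
Re = VD/ν = 3.107·0.117/1.62×10^-6 = 2.24×10^5 → turbulent
ε/D = 0.065/117 = 5.56×10^-4
Haaland: f = 0.01875
h_f = f(L/D)V²/(2g) = 0.01875·(1160/0.117)·3.107²/(2·9.81) = 91.46 m

h_f ≈ 91.5 m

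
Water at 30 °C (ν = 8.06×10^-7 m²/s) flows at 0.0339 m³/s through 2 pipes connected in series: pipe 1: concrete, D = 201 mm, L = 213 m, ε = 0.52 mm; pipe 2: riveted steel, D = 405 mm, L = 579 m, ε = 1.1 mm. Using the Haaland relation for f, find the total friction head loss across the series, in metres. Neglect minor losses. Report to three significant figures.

H ≈ 1.72 m

Pipe 1: V = 1.068 m/s, Re = 2.66×10^5, ε/D = 0.00259, f = 0.02566, h_1 = f(L/D)V²/2g = 1.582 m
Pipe 2: V = 0.2631 m/s, Re = 1.32×10^5, ε/D = 0.00272, f = 0.02646, h_2 = f(L/D)V²/2g = 0.1335 m
Series → Q common, losses add: H = Σh = 1.715 m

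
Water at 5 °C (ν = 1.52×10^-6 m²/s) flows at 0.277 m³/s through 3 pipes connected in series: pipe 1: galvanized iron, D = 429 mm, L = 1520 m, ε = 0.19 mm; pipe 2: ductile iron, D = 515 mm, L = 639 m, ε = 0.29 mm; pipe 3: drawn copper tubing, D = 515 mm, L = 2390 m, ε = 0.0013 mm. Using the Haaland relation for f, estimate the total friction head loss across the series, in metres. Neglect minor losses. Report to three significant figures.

Pipe 1: V = 1.916 m/s, Re = 5.41×10^5, ε/D = 4.43×10^-4, f = 0.01714, h_1 = f(L/D)V²/2g = 11.37 m
Pipe 2: V = 1.330 m/s, Re = 4.51×10^5, ε/D = 5.63×10^-4, f = 0.01805, h_2 = f(L/D)V²/2g = 2.018 m
Pipe 3: V = 1.330 m/s, Re = 4.51×10^5, ε/D = 2.52×10^-6, f = 0.01334, h_3 = f(L/D)V²/2g = 5.578 m
Series → Q common, losses add: H = Σh = 18.96 m

H ≈ 19.0 m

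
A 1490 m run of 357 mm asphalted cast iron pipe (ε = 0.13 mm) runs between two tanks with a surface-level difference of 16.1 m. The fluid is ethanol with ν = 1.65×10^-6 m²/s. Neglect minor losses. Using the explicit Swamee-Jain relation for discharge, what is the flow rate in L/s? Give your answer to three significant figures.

Swamee-Jain (Type II): Q = -0.965·√(gD⁵h_f/L)·ln[ε/(3.7D) + √(3.17ν²L/(gD³h_f))]
√(gD⁵h_f/L) = √(9.81·0.357⁵·16.1/1490) = 0.02479
ε/(3.7D) = 9.84×10^-5; √(3.17ν²L/(gD³h_f)) = 4.23×10^-5
Q = -0.965·0.02479·ln(1.407×10^-4) = 0.2122 m³/s
Check: V = 2.12 m/s, Re = 4.59×10^5, f = 0.01695, h_f = 16.2 m ≈ 16.1 m ✓

Q ≈ 212 L/s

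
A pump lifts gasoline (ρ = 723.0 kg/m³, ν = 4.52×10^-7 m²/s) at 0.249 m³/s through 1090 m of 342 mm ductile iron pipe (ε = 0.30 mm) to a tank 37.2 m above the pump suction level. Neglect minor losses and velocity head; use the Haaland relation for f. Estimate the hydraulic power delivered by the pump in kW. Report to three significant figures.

P_hyd ≈ 106 kW

V = 4Q/(πD²) = 2.711 m/s; Re = 2.05×10^6; ε/D = 8.77×10^-4; f = 0.01921
h_f = f(L/D)V²/2g = 22.92 m
Total head H = z + h_f = 37.2 + 22.92 = 60.12 m
P_hyd = ρgQH = 723.0·9.81·0.249·60.12 = 106.2 kW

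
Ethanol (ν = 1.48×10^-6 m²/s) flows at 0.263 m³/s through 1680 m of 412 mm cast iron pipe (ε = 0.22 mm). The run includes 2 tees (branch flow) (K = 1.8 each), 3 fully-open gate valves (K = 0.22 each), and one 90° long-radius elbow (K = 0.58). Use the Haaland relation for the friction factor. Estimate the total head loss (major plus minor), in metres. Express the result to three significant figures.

H_L ≈ 15.3 m

V = 4Q/(πD²) = 1.973 m/s; V²/2g = 0.1984 m
Re = 5.49×10^5, ε/D = 5.34×10^-4 → f = 0.01772 (Haaland)
Major: h_f = f(L/D)·V²/2g = 0.01772·4078·0.1984 = 14.33 m
Minor: ΣK = 4.84; h_m = ΣK·V²/2g = 0.9600 m
Total H_L = 14.33 + 0.9600 = 15.29 m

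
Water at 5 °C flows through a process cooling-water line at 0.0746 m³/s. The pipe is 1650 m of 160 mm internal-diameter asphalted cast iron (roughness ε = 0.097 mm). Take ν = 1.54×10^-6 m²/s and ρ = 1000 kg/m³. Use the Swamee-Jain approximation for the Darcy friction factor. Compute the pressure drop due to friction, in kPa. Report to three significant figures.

Δp ≈ 1320 kPa

V = 4Q/(πD²) = 4·0.0746/(π·0.160²) = 3.710 m/s
Re = VD/ν = 3.710·0.160/1.54×10^-6 = 3.85×10^5 → turbulent
ε/D = 0.097/160 = 6.06×10^-4
Swamee-Jain: f = 0.01864
h_f = f(L/D)V²/(2g) = 0.01864·(1650/0.160)·3.710²/(2·9.81) = 134.9 m
Δp = ρg·h_f = 1000·9.81·134.9 = 1323 kPa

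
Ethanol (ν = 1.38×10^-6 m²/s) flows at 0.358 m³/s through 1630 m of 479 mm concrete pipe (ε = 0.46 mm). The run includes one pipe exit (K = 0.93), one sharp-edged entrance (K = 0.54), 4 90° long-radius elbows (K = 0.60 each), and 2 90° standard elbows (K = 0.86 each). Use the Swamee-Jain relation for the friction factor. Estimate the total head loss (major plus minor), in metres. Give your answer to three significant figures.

V = 4Q/(πD²) = 1.987 m/s; V²/2g = 0.2012 m
Re = 6.90×10^5, ε/D = 9.60×10^-4 → f = 0.02000 (Swamee-Jain)
Major: h_f = f(L/D)·V²/2g = 0.02000·3403·0.2012 = 13.69 m
Minor: ΣK = 5.59; h_m = ΣK·V²/2g = 1.124 m
Total H_L = 13.69 + 1.124 = 14.82 m

H_L ≈ 14.8 m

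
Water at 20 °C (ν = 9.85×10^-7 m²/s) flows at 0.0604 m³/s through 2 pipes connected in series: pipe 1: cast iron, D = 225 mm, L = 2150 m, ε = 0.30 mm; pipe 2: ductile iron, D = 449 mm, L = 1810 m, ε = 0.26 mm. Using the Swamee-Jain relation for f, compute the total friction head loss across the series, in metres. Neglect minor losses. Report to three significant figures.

Pipe 1: V = 1.519 m/s, Re = 3.47×10^5, ε/D = 0.00133, f = 0.02192, h_1 = f(L/D)V²/2g = 24.64 m
Pipe 2: V = 0.3815 m/s, Re = 1.74×10^5, ε/D = 5.79×10^-4, f = 0.01957, h_2 = f(L/D)V²/2g = 0.5852 m
Series → Q common, losses add: H = Σh = 25.22 m

H ≈ 25.2 m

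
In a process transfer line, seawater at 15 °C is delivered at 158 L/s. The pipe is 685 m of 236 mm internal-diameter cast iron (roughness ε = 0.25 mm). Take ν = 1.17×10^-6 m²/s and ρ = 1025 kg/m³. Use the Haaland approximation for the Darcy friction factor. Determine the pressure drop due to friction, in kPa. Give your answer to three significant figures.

Δp ≈ 394 kPa

V = 4Q/(πD²) = 4·0.158/(π·0.236²) = 3.612 m/s
Re = VD/ν = 3.612·0.236/1.17×10^-6 = 7.29×10^5 → turbulent
ε/D = 0.25/236 = 0.00106
Haaland: f = 0.02030
h_f = f(L/D)V²/(2g) = 0.02030·(685/0.236)·3.612²/(2·9.81) = 39.18 m
Δp = ρg·h_f = 1025·9.81·39.18 = 394.0 kPa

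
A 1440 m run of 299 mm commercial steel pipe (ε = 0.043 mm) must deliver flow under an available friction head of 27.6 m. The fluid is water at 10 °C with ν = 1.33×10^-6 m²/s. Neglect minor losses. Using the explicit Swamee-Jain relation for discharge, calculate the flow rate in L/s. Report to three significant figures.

Swamee-Jain (Type II): Q = -0.965·√(gD⁵h_f/L)·ln[ε/(3.7D) + √(3.17ν²L/(gD³h_f))]
√(gD⁵h_f/L) = √(9.81·0.299⁵·27.6/1440) = 0.02120
ε/(3.7D) = 3.89×10^-5; √(3.17ν²L/(gD³h_f)) = 3.34×10^-5
Q = -0.965·0.02120·ln(7.227×10^-5) = 0.1950 m³/s
Check: V = 2.78 m/s, Re = 6.24×10^5, f = 0.01464, h_f = 27.7 m ≈ 27.6 m ✓

Q ≈ 195 L/s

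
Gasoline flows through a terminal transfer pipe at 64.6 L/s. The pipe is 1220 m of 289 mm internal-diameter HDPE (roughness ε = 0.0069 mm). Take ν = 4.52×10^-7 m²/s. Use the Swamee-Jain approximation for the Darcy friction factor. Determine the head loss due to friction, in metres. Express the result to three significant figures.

h_f ≈ 2.71 m

V = 4Q/(πD²) = 4·0.0646/(π·0.289²) = 0.9848 m/s
Re = VD/ν = 0.9848·0.289/4.52×10^-7 = 6.30×10^5 → turbulent
ε/D = 0.0069/289 = 2.39×10^-5
Swamee-Jain: f = 0.01300
h_f = f(L/D)V²/(2g) = 0.01300·(1220/0.289)·0.9848²/(2·9.81) = 2.712 m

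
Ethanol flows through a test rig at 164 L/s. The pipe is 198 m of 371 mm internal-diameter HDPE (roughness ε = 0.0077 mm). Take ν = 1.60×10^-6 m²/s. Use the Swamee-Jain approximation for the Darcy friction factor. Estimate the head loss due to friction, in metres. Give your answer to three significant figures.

h_f ≈ 0.890 m

V = 4Q/(πD²) = 4·0.164/(π·0.371²) = 1.517 m/s
Re = VD/ν = 1.517·0.371/1.60×10^-6 = 3.52×10^5 → turbulent
ε/D = 0.0077/371 = 2.08×10^-5
Swamee-Jain: f = 0.01422
h_f = f(L/D)V²/(2g) = 0.01422·(198/0.371)·1.517²/(2·9.81) = 0.8902 m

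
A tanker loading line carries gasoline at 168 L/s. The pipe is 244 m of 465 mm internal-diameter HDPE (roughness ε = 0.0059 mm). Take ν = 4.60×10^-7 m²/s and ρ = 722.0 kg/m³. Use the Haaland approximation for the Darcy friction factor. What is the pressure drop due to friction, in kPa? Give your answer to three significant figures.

Δp ≈ 2.19 kPa

V = 4Q/(πD²) = 4·0.168/(π·0.465²) = 0.9893 m/s
Re = VD/ν = 0.9893·0.465/4.60×10^-7 = 1.00×10^6 → turbulent
ε/D = 0.0059/465 = 1.27×10^-5
Haaland: f = 0.01182
h_f = f(L/D)V²/(2g) = 0.01182·(244/0.465)·0.9893²/(2·9.81) = 0.3093 m
Δp = ρg·h_f = 722.0·9.81·0.3093 = 2.191 kPa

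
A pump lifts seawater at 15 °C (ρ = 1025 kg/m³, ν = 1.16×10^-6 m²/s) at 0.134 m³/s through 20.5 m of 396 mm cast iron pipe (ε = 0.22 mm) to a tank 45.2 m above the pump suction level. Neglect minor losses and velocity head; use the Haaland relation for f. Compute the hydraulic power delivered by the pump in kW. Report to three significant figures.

P_hyd ≈ 61.0 kW

V = 4Q/(πD²) = 1.088 m/s; Re = 3.71×10^5; ε/D = 5.56×10^-4; f = 0.01817
h_f = f(L/D)V²/2g = 0.05675 m
Total head H = z + h_f = 45.2 + 0.05675 = 45.26 m
P_hyd = ρgQH = 1025·9.81·0.134·45.26 = 60.98 kW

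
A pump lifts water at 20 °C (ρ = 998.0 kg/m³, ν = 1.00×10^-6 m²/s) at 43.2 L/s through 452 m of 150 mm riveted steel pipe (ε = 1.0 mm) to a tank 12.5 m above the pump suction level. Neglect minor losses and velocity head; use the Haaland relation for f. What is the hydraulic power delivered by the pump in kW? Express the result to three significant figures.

P_hyd ≈ 18.3 kW

V = 4Q/(πD²) = 2.445 m/s; Re = 3.67×10^5; ε/D = 0.00667; f = 0.03346
h_f = f(L/D)V²/2g = 30.71 m
Total head H = z + h_f = 12.5 + 30.71 = 43.21 m
P_hyd = ρgQH = 998.0·9.81·0.0432·43.21 = 18.28 kW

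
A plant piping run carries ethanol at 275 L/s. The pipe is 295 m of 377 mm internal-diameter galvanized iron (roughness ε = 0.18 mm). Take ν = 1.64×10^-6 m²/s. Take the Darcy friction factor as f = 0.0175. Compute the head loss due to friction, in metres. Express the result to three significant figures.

V = 4Q/(πD²) = 4·0.275/(π·0.377²) = 2.464 m/s
h_f = f(L/D)V²/(2g) = 0.01750·(295/0.377)·2.464²/(2·9.81) = 4.236 m

h_f ≈ 4.24 m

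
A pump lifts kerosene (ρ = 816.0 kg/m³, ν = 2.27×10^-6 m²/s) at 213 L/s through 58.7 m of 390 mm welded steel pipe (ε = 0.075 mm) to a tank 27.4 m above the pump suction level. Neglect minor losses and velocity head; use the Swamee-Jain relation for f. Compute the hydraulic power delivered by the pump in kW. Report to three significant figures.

V = 4Q/(πD²) = 1.783 m/s; Re = 3.06×10^5; ε/D = 1.92×10^-4; f = 0.01621
h_f = f(L/D)V²/2g = 0.3953 m
Total head H = z + h_f = 27.4 + 0.3953 = 27.80 m
P_hyd = ρgQH = 816.0·9.81·0.213·27.80 = 47.39 kW

P_hyd ≈ 47.4 kW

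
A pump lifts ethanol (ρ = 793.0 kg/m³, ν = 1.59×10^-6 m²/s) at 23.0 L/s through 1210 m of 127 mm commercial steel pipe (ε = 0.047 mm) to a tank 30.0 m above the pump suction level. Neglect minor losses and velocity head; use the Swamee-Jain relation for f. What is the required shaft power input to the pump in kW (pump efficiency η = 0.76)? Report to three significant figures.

P_shaft ≈ 14.2 kW

V = 4Q/(πD²) = 1.816 m/s; Re = 1.45×10^5; ε/D = 3.70×10^-4; f = 0.01888
h_f = f(L/D)V²/2g = 30.23 m
Total head H = z + h_f = 30.0 + 30.23 = 60.23 m
P_hyd = ρgQH = 793.0·9.81·0.0230·60.23 = 10.78 kW
P_shaft = P_hyd/η = 10.78/0.76 = 14.18 kW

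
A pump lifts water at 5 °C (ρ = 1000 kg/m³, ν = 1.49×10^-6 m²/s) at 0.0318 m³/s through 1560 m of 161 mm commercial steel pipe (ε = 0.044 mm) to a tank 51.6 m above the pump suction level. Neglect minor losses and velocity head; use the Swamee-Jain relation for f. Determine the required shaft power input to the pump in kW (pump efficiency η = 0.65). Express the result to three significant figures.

P_shaft ≈ 35.2 kW

V = 4Q/(πD²) = 1.562 m/s; Re = 1.69×10^5; ε/D = 2.73×10^-4; f = 0.01799
h_f = f(L/D)V²/2g = 21.68 m
Total head H = z + h_f = 51.6 + 21.68 = 73.28 m
P_hyd = ρgQH = 1000·9.81·0.0318·73.28 = 22.86 kW
P_shaft = P_hyd/η = 22.86/0.65 = 35.17 kW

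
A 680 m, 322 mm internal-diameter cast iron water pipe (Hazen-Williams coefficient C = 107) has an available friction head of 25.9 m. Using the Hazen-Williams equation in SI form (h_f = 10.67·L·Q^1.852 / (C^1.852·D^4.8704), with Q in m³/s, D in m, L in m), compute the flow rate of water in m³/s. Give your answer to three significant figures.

Q ≈ 0.259 m³/s

Rearranging: Q = [h_f·C^1.852·D^4.8704 / (10.67·L)]^(1/1.852)
Q = [25.9·107^1.852·0.322^4.8704 / (10.67·680)]^0.540 = 0.2592 m³/s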